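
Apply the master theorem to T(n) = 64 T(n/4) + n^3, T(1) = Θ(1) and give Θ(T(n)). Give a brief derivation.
T(n) = Θ(n^3 log n)

log_4 64 = 3, and f(n) = n^3 = Θ(n^(log_4 64)). This is Case 2 of the master theorem: T(n) = Θ(f(n) · log n) = Θ(n^3 log n).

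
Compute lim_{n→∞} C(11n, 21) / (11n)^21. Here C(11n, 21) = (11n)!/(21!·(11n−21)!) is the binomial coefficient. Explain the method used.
lim = 1/21! = 1/51090942171709440000

With N = 11n → ∞: C(N, 21) / N^21 = [N(N−1)…(N−20)] / (21! · N^21) = (1/21!) · 1 · (1 − 1/(11n)) · … · (1 − 20/(11n)). Each factor → 1 as N → ∞, so the limit is 1/21! = 1/51090942171709440000.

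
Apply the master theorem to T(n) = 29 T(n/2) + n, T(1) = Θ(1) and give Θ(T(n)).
T(n) = Θ(n^(log_2 29))

Master theorem: compare f(n) = n to n^(log_2 29) where log_2 29 ≈ 4.858. Since 1 < log_2 29, we have f(n) = O(n^(log_2 29 − ε)) for some ε > 0 — Case 1. Hence T(n) = Θ(n^(log_2 29)).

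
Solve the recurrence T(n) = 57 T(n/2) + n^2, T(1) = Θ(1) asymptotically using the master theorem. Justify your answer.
T(n) = Θ(n^(log_2 57))

Master theorem: compare f(n) = n^2 to n^(log_2 57) where log_2 57 ≈ 5.833. Since 2 < log_2 57, we have f(n) = O(n^(log_2 57 − ε)) for some ε > 0 — Case 1. Hence T(n) = Θ(n^(log_2 57)).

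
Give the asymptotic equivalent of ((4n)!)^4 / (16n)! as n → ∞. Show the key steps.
((4n)!)^4/(16n)! ~ ((2π·4n)^(3/2) / 2) · 4^(−4·4n)  →  0

Write N = 4n. Stirling: N! ~ sqrt(2π N)(N/e)^N and (4N)! ~ sqrt(2π·4N)·(4N/e)^(4N).
  (N!)^4/(4N)! ~ (2π N)^(4/2) (N/e)^(4N) / [sqrt(2π·4N) (4N/e)^(4N)]
     = (2π N)^(4/2) / sqrt(2π·4N) · (N/(4N))^(4N)
     = (2π N)^((4−1)/2) / 2 · 4^(−4N).
Since 4^4 > 1, the factor 4^(−4N) decays exponentially, so the ratio → 0. Substituting N = 4n gives the stated form.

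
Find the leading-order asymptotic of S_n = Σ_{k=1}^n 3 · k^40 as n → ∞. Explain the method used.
S_n ~ 3 · n^41 / 41

By integral comparison (Euler-Maclaurin), Σ_{k=1}^n 3 · k^40 = 3 · ∫_0^n x^40 dx + O(n^40) = 3 · n^41/41 + O(n^40). (Equivalently, Faulhaber's formula gives the same leading term.)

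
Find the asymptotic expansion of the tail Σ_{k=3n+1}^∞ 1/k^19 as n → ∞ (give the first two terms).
Σ_{k>3n} 1/k^19 = 1/(18 · (3n)^18) − 1/(2 · (3n)^19) + O(1/(3n)^20)

Compare to the integral: ∫_{3n}^∞ x^(−19) dx = [−x^(−18)/18]_{3n}^∞ = 1/((19−1)·(3n)^18). The Euler-Maclaurin correction adds −f(3n)/2 = −1/(2·(3n)^19). Euler-Maclaurin then gives
  Σ_{k>3n} 1/k^19 = ∫_{3n}^∞ dx/x^19 − 1/(2·(3n)^19) + O(1/(3n)^20).
(Equivalently this is ζ(19) − Σ_{k≤3n} 1/k^19.)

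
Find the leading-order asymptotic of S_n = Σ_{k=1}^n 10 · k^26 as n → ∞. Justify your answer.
S_n ~ 10 · n^27 / 27

By integral comparison (Euler-Maclaurin), Σ_{k=1}^n 10 · k^26 = 10 · ∫_0^n x^26 dx + O(n^26) = 10 · n^27/27 + O(n^26). (Equivalently, Faulhaber's formula gives the same leading term.)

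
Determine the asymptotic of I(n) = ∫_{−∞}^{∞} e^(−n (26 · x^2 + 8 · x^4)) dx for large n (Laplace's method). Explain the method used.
I(n) ~ sqrt(π/(26n))

φ(x) = 26 · x^2 + 8 · x^4 has its unique global minimum at x* = 0 (since φ'(x) = 52x + 32x^3 = 0 only at x = 0 for real x with both coefficients positive, and φ → ∞ as |x| → ∞). At x* = 0, φ(0) = 0 and φ''(0) = 52. Laplace's method then gives
  I(n) ~ sqrt(2π / (n · φ''(0))) · e^(−n φ(0)) = sqrt(2π / (52n)) = sqrt(π/(26n)).
The 8 · x^4 term contributes only at subleading order (an O(1/n) relative correction).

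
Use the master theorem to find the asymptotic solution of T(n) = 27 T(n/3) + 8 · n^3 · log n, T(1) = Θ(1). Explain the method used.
T(n) = Θ(n^3 · (log n)^2)

Here log_3 27 = 3 and f(n) = 8 · n^3 · log n = Θ(n^(log_3 27) · (log n)^1). This is the extended Case 2 of the master theorem (f matches the critical exponent up to log factors), giving T(n) = Θ(n^(log_3 27) · (log n)^(1+1)) = Θ(n^3 · (log n)^2).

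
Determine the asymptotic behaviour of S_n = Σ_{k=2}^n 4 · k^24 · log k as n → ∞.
S_n ~ 4 · n^25 log n / 25 − 4 · n^25 / 625

By integral comparison, S_n = ∫_1^n 4 · x^24 · log x dx + O(n^24 · log n). For the integral, ∫ x^24 log x dx = n^25 log n / 25 − n^25/625 (integration by parts). Hence S_n ~ 4 · n^25 log n / 25 − 4 · n^25 / 625.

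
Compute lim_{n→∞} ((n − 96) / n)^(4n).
lim = e^(−384)

Rewrite as (1 − 96/n)^(4n). By the standard limit (1 + x/n)^n → e^x, we have (1 − 96/n)^n → e^(−96), and raising to the 4th power gives e^(−384).
More precisely, ln[(1 − 96/n)^(4n)] = 4n · ln(1 − 96/n) = 4n · (-96/n + O(1/n^2)) = -384 + O(1/n) → -384.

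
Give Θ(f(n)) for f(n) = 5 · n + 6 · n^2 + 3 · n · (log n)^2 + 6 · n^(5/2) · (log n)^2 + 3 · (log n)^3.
f(n) ∈ Θ(n^(5/2) · (log n)^2)

Compare the terms by growth order. For large n, n^a · (log n)^b dominates n^a' · (log n)^b' iff a > a', or (a = a' and b > b'). Ranking the 5 terms shows the dominant one is 6 · n^(5/2) · (log n)^2. Hence f(n) ∈ Θ(n^(5/2) · (log n)^2).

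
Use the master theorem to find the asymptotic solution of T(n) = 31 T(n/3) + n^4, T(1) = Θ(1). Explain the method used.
T(n) = Θ(n^4)

log_3 31 ≈ 3.126. f(n) = n^4 dominates n^(log_3 31) since 4 > 3.126, and the regularity condition a·f(n/b) = 31·(n/3)^4 = (31/81)·n^4 ≤ c·f(n) holds with c = 31/81 ≈ 0.383 < 1. So this is Case 3: T(n) = Θ(f(n)) = Θ(n^4).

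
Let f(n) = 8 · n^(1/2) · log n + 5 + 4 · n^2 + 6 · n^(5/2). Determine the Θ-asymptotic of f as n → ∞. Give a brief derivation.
f(n) ∈ Θ(n^(5/2))

Compare the terms by growth order. For large n, n^a · (log n)^b dominates n^a' · (log n)^b' iff a > a', or (a = a' and b > b'). Ranking the 4 terms shows the dominant one is 6 · n^(5/2). Hence f(n) ∈ Θ(n^(5/2)).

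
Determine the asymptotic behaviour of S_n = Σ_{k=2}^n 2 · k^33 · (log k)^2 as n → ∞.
S_n ~ n^34 · (log n)^2 / 17

By integral comparison, S_n = ∫_1^n 2 · x^33 · (log x)^2 dx + O(n^33 · (log n)^2). For the integral, the leading term of ∫_1^n x^33 (log x)^2 dx is n^34/34 · (log n)^2 (by repeated integration by parts; each step lowers the log-exponent and produces a relatively O(1/log n) correction). Hence S_n ~ n^34 · (log n)^2 / 17.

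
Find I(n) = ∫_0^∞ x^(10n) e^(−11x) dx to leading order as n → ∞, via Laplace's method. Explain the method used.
I(n) ~ (sqrt(2π·10n) / 11) · (10n/(11e))^(10n)

Write the integrand as exp(10n ln x − 11x) and set f(x) = 10n ln x − 11x. Then f'(x) = 10n/x − 11 = 0 at x* = 10n/11, and f''(x*) = −10n/x*^2 = −11^2/(10n). Laplace's method (interior maximum) gives
  I(n) ~ e^(f(x*)) · sqrt(2π / |f''(x*)|)
        = exp(10n ln(10n/11) − 10n) · sqrt(2π · 10n / 11^2)
        = (10n/11)^(10n) e^(−10n) · sqrt(2π·10n) / 11
        = (sqrt(2π·10n) / 11) · (10n/(11e))^(10n).
This matches Γ(10n+1)/11^(10n+1) with Stirling applied to Γ.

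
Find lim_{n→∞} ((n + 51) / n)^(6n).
lim = e^306

Rewrite as (1 + 51/n)^(6n). By the standard limit (1 + x/n)^n → e^x, we have (1 + 51/n)^n → e^51, and raising to the 6th power gives e^306.
More precisely, ln[(1 + 51/n)^(6n)] = 6n · ln(1 + 51/n) = 6n · (51/n + O(1/n^2)) = 306 + O(1/n) → 306.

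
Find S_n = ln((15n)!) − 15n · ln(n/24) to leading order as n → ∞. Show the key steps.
S_n ~ 15n · (ln 360 − 1) + O(ln n)

Stirling: ln((15n)!) = 15n ln(15n) − 15n + O(ln n).
  S_n = 15n ln(15n) − 15n − 15n ln(n/24) + O(ln n)
      = 15n ln(15n) − 15n ln n + 15n ln 24 − 15n + O(ln n)
      = 15n ln 15 + 15n ln 24 − 15n + O(ln n)
      = 15n (ln 360 − 1) + O(ln n).
Numerically ln(360) − 1 ≈ 4.8861.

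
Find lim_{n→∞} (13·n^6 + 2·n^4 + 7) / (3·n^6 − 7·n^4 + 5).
lim = 13/3

For large n the leading n^6 terms dominate both numerator and denominator. Dividing top and bottom by n^6, every other term tends to 0, leaving 13/3.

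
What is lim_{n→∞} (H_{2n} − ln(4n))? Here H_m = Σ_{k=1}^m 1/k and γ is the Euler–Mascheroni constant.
lim = −ln 2 + γ

By Euler-Maclaurin, H_m = ln m + γ + O(1/m). So
  H_{2n} − ln(4n) = ln(2n) + γ − ln(4n) + O(1/n)
                       = ln(2/4) + γ + O(1/n).
Hence the limit is ln(2/4) + γ (= −ln 2).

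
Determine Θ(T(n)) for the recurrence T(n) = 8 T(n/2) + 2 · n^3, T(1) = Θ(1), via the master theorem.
T(n) = Θ(n^3 log n)

log_2 8 = 3, and f(n) = 2 · n^3 = Θ(n^(log_2 8)). This is Case 2 of the master theorem: T(n) = Θ(f(n) · log n) = Θ(n^3 log n).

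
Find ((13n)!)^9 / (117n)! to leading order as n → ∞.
((13n)!)^9/(117n)! ~ ((2π·13n)^(8/2) / 3) · 9^(−9·13n)  →  0

Write N = 13n. Stirling: N! ~ sqrt(2π N)(N/e)^N and (9N)! ~ sqrt(2π·9N)·(9N/e)^(9N).
  (N!)^9/(9N)! ~ (2π N)^(9/2) (N/e)^(9N) / [sqrt(2π·9N) (9N/e)^(9N)]
     = (2π N)^(9/2) / sqrt(2π·9N) · (N/(9N))^(9N)
     = (2π N)^((9−1)/2) / 3 · 9^(−9N).
Since 9^9 > 1, the factor 9^(−9N) decays exponentially, so the ratio → 0. Substituting N = 13n gives the stated form.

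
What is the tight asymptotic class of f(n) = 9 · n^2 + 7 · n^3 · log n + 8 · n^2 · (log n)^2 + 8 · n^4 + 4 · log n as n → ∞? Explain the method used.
f(n) ∈ Θ(n^4)

Compare the terms by growth order. For large n, n^a · (log n)^b dominates n^a' · (log n)^b' iff a > a', or (a = a' and b > b'). Ranking the 5 terms shows the dominant one is 8 · n^4. Hence f(n) ∈ Θ(n^4).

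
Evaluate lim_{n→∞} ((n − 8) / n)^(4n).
lim = e^(−32)

Rewrite as (1 − 8/n)^(4n). By the standard limit (1 + x/n)^n → e^x, we have (1 − 8/n)^n → e^(−8), and raising to the 4th power gives e^(−32).
More precisely, ln[(1 − 8/n)^(4n)] = 4n · ln(1 − 8/n) = 4n · (-8/n + O(1/n^2)) = -32 + O(1/n) → -32.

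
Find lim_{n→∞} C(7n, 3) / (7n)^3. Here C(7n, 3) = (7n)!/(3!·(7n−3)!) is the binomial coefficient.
lim = 1/3! = 1/6

With N = 7n → ∞: C(N, 3) / N^3 = [N(N−1)…(N−2)] / (3! · N^3) = (1/3!) · 1 · (1 − 1/(7n)) · (1 − 2/(7n)). Each factor → 1 as N → ∞, so the limit is 1/3! = 1/6.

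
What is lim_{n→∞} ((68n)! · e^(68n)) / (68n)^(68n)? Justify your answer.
lim = ∞

Stirling: (68n)! ~ sqrt(2π·68n) · (68n/e)^(68n). Hence
  (68n)! · e^(68n) / (68n)^(68n) ~ sqrt(2π·68n) = sqrt(2π·68) · sqrt(n) → ∞.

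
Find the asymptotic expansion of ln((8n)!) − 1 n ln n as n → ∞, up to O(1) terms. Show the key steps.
ln((8n)!) − 1 n ln n = 7 n ln n + 8(ln 8 − 1) n + (1/2) ln(2π·8n) + O(1/n)

Stirling: ln((8n)!) = 8n ln(8n) − 8n + (1/2) ln(2π·8n) + O(1/n).
Expand 8n ln(8n) = 8n (ln n + ln 8) = 8n ln n + 8n ln 8.
Subtract 1n ln n: leading term is (8 − 1) n ln n = 7 n ln n. The next term is 8n ln 8 − 8n = 8(ln 8 − 1) n. Then the (1/2) ln(2π·8n) correction.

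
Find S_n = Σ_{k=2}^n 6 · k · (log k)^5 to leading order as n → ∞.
S_n ~ 3 · n^2 · (log n)^5

By integral comparison, S_n = ∫_1^n 6 · x · (log x)^5 dx + O(n · (log n)^5). For the integral, the leading term of ∫_1^n x^1 (log x)^5 dx is n^2/2 · (log n)^5 (by repeated integration by parts; each step lowers the log-exponent and produces a relatively O(1/log n) correction). Hence S_n ~ 3 · n^2 · (log n)^5.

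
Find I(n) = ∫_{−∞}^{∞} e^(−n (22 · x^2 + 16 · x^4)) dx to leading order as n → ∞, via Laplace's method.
I(n) ~ sqrt(π/(22n))

φ(x) = 22 · x^2 + 16 · x^4 has its unique global minimum at x* = 0 (since φ'(x) = 44x + 64x^3 = 0 only at x = 0 for real x with both coefficients positive, and φ → ∞ as |x| → ∞). At x* = 0, φ(0) = 0 and φ''(0) = 44. Laplace's method then gives
  I(n) ~ sqrt(2π / (n · φ''(0))) · e^(−n φ(0)) = sqrt(2π / (44n)) = sqrt(π/(22n)).
The 16 · x^4 term contributes only at subleading order (an O(1/n) relative correction).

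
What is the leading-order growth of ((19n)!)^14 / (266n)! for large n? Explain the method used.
((19n)!)^14/(266n)! ~ ((2π·19n)^(13/2) / sqrt(14)) · 14^(−14·19n)  →  0

Write N = 19n. Stirling: N! ~ sqrt(2π N)(N/e)^N and (14N)! ~ sqrt(2π·14N)·(14N/e)^(14N).
  (N!)^14/(14N)! ~ (2π N)^(14/2) (N/e)^(14N) / [sqrt(2π·14N) (14N/e)^(14N)]
     = (2π N)^(14/2) / sqrt(2π·14N) · (N/(14N))^(14N)
     = (2π N)^((14−1)/2) / sqrt(14) · 14^(−14N).
Since 14^14 > 1, the factor 14^(−14N) decays exponentially, so the ratio → 0. Substituting N = 19n gives the stated form.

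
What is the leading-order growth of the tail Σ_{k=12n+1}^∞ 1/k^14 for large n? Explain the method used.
Σ_{k>12n} 1/k^14 ~ 1/(13 · (12n)^13)

Compare to the integral: ∫_{12n}^∞ x^(−14) dx = [−x^(−13)/13]_{12n}^∞ = 1/((14−1)·(12n)^13). Euler-Maclaurin then gives
  Σ_{k>12n} 1/k^14 = ∫_{12n}^∞ dx/x^14 − 1/(2·(12n)^14) + O(1/(12n)^15).
(Equivalently this is ζ(14) − Σ_{k≤12n} 1/k^14.)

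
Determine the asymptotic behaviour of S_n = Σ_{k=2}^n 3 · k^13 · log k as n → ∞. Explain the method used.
S_n ~ 3 · n^14 log n / 14 − 3 · n^14 / 196

By integral comparison, S_n = ∫_1^n 3 · x^13 · log x dx + O(n^13 · log n). For the integral, ∫ x^13 log x dx = n^14 log n / 14 − n^14/196 (integration by parts). Hence S_n ~ 3 · n^14 log n / 14 − 3 · n^14 / 196.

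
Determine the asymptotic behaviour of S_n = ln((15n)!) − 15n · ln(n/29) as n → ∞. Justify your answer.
S_n ~ 15n · (ln 435 − 1) + O(ln n)

Stirling: ln((15n)!) = 15n ln(15n) − 15n + O(ln n).
  S_n = 15n ln(15n) − 15n − 15n ln(n/29) + O(ln n)
      = 15n ln(15n) − 15n ln n + 15n ln 29 − 15n + O(ln n)
      = 15n ln 15 + 15n ln 29 − 15n + O(ln n)
      = 15n (ln 435 − 1) + O(ln n).
Numerically ln(435) − 1 ≈ 5.0753.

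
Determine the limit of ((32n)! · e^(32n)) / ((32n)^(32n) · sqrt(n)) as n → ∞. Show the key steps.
lim = sqrt(2π·32)

Stirling: (32n)! ~ sqrt(2π·32n) · (32n/e)^(32n). Hence
  (32n)! · e^(32n) / (32n)^(32n) ~ sqrt(2π·32n).
Dividing by sqrt(n): sqrt(2π·32n) / sqrt(n) = sqrt(2π·32) · n^((1−1)/2), so the limit is sqrt(2π·32).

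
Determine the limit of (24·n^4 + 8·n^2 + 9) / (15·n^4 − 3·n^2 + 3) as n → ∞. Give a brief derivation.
lim = 24/15 = 8/5

For large n the leading n^4 terms dominate both numerator and denominator. Dividing top and bottom by n^4, every other term tends to 0, leaving 24/15 = 8/5.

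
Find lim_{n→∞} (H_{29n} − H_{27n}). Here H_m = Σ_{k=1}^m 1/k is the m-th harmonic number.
lim = ln(29/27)

Euler-Maclaurin gives H_m = ln m + γ + 1/(2m) + O(1/m^2). The γ and O(1/m) terms cancel in the difference:
  H_{29n} − H_{27n} = ln(29n) − ln(27n) + O(1/n) = ln(29/27) + O(1/n).
Hence the limit is ln(29/27).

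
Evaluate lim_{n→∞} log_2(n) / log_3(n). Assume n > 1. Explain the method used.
lim = ln(3) / ln(2) = log_2(3)

Change of base: log_2(n) = ln n / ln 2 and log_3(n) = ln n / ln 3. The ratio is (ln n / ln 2) · (ln 3 / ln n) = ln 3 / ln 2, a constant independent of n. So the limit is ln 3 / ln 2 = log_2(3).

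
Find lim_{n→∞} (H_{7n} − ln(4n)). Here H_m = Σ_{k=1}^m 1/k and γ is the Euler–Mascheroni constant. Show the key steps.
lim = ln(7/4) + γ

By Euler-Maclaurin, H_m = ln m + γ + O(1/m). So
  H_{7n} − ln(4n) = ln(7n) + γ − ln(4n) + O(1/n)
                       = ln(7/4) + γ + O(1/n).
Hence the limit is ln(7/4) + γ.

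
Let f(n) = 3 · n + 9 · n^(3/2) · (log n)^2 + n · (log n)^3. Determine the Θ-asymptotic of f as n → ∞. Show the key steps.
f(n) ∈ Θ(n^(3/2) · (log n)^2)

Compare the terms by growth order. For large n, n^a · (log n)^b dominates n^a' · (log n)^b' iff a > a', or (a = a' and b > b'). Ranking the 3 terms shows the dominant one is 9 · n^(3/2) · (log n)^2. Hence f(n) ∈ Θ(n^(3/2) · (log n)^2).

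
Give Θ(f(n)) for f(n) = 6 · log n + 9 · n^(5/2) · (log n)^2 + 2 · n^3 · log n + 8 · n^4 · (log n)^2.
f(n) ∈ Θ(n^4 · (log n)^2)

Compare the terms by growth order. For large n, n^a · (log n)^b dominates n^a' · (log n)^b' iff a > a', or (a = a' and b > b'). Ranking the 4 terms shows the dominant one is 8 · n^4 · (log n)^2. Hence f(n) ∈ Θ(n^4 · (log n)^2).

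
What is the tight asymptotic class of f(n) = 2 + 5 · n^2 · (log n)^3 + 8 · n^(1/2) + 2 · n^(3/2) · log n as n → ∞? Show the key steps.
f(n) ∈ Θ(n^2 · (log n)^3)

Compare the terms by growth order. For large n, n^a · (log n)^b dominates n^a' · (log n)^b' iff a > a', or (a = a' and b > b'). Ranking the 4 terms shows the dominant one is 5 · n^2 · (log n)^3. Hence f(n) ∈ Θ(n^2 · (log n)^3).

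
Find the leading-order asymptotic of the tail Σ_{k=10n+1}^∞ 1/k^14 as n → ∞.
Σ_{k>10n} 1/k^14 ~ 1/(13 · (10n)^13)

Compare to the integral: ∫_{10n}^∞ x^(−14) dx = [−x^(−13)/13]_{10n}^∞ = 1/((14−1)·(10n)^13). Euler-Maclaurin then gives
  Σ_{k>10n} 1/k^14 = ∫_{10n}^∞ dx/x^14 − 1/(2·(10n)^14) + O(1/(10n)^15).
(Equivalently this is ζ(14) − Σ_{k≤10n} 1/k^14.)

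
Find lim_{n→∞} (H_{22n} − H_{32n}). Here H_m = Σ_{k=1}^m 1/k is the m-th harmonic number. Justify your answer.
lim = ln(22/32) = ln(11/16)

Euler-Maclaurin gives H_m = ln m + γ + 1/(2m) + O(1/m^2). The γ and O(1/m) terms cancel in the difference:
  H_{22n} − H_{32n} = ln(22n) − ln(32n) + O(1/n) = ln(22/32) + O(1/n).
Hence the limit is ln(22/32) = ln(11/16).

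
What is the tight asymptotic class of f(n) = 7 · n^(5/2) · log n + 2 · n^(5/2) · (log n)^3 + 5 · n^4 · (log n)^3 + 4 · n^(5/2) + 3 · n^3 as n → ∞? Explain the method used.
f(n) ∈ Θ(n^4 · (log n)^3)

Compare the terms by growth order. For large n, n^a · (log n)^b dominates n^a' · (log n)^b' iff a > a', or (a = a' and b > b'). Ranking the 5 terms shows the dominant one is 5 · n^4 · (log n)^3. Hence f(n) ∈ Θ(n^4 · (log n)^3).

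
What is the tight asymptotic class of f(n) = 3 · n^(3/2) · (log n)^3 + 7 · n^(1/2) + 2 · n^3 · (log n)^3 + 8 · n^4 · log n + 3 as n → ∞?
f(n) ∈ Θ(n^4 · log n)

Compare the terms by growth order. For large n, n^a · (log n)^b dominates n^a' · (log n)^b' iff a > a', or (a = a' and b > b'). Ranking the 5 terms shows the dominant one is 8 · n^4 · log n. Hence f(n) ∈ Θ(n^4 · log n).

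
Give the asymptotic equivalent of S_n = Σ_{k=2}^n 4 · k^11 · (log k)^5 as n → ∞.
S_n ~ n^12 · (log n)^5 / 3

By integral comparison, S_n = ∫_1^n 4 · x^11 · (log x)^5 dx + O(n^11 · (log n)^5). For the integral, the leading term of ∫_1^n x^11 (log x)^5 dx is n^12/12 · (log n)^5 (by repeated integration by parts; each step lowers the log-exponent and produces a relatively O(1/log n) correction). Hence S_n ~ n^12 · (log n)^5 / 3.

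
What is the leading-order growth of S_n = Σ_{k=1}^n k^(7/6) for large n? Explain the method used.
S_n ~ (6/13) · n^(13/6)

Integral comparison: Σ_{k=1}^n k^(7/6) = ∫_0^n x^(7/6) dx + O(n^(7/6)). The integral is n^(1 + 7/6) / (1 + 7/6) = n^((7+6)/6) / ((7+6)/6) = (6/13) · n^(13/6).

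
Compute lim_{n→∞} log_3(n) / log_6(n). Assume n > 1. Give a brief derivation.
lim = ln(6) / ln(3) = log_3(6)

Change of base: log_3(n) = ln n / ln 3 and log_6(n) = ln n / ln 6. The ratio is (ln n / ln 3) · (ln 6 / ln n) = ln 6 / ln 3, a constant independent of n. So the limit is ln 6 / ln 3 = log_3(6).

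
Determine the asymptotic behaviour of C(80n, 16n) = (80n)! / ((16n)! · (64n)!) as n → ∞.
C(80n, 16n) ~ (3125/256)^(16n) · sqrt(5/(8π·16n))

Write N = 16n. Apply Stirling to each factorial:
  (5N)! ~ sqrt(2π·5N) · (5N/e)^(5N),
  N! ~ sqrt(2π N) · (N/e)^N,
  (4N)! ~ sqrt(2π·4N) · (4N/e)^(4N).
The exponential factors combine to (5N)^(5N) / (N^N · (4N)^(4N)) = 5^(5N)/4^(4N) = (5^5/4^4)^N = (3125/256)^N.
The square-root prefactors combine to sqrt(2π·5N) / (sqrt(2π N)·sqrt(2π·4N)) = sqrt(5 / (2π·4·N)) = sqrt(5/(8π·16n)).
Substituting N = 16n: C(80n, 16n) ~ (3125/256)^(16n) · sqrt(5/(8π·16n)).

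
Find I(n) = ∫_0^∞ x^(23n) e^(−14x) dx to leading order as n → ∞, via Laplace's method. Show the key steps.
I(n) ~ (sqrt(2π·23n) / 14) · (23n/(14e))^(23n)

Write the integrand as exp(23n ln x − 14x) and set f(x) = 23n ln x − 14x. Then f'(x) = 23n/x − 14 = 0 at x* = 23n/14, and f''(x*) = −23n/x*^2 = −14^2/(23n). Laplace's method (interior maximum) gives
  I(n) ~ e^(f(x*)) · sqrt(2π / |f''(x*)|)
        = exp(23n ln(23n/14) − 23n) · sqrt(2π · 23n / 14^2)
        = (23n/14)^(23n) e^(−23n) · sqrt(2π·23n) / 14
        = (sqrt(2π·23n) / 14) · (23n/(14e))^(23n).
This matches Γ(23n+1)/14^(23n+1) with Stirling applied to Γ.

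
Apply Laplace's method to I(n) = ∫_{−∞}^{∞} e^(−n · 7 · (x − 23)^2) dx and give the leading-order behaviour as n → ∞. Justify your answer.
I(n) = sqrt(π/(7n))

Here φ(x) = 7 · (x − 23)^2 has its unique minimum at x* = 23 with φ(x*) = 0 and φ''(x*) = 14. Laplace's method gives
  I(n) ~ e^(−n φ(x*)) · sqrt(2π / (n · φ''(x*))) = sqrt(2π / (14n)) = sqrt(π/(7n)).
This is exact: substituting u = (x − 23)·sqrt(7n) gives I(n) = (1/sqrt(7n)) ∫_{−∞}^{∞} e^(−u^2) du = sqrt(π/(7n)).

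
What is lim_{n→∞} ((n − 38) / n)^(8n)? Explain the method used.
lim = e^(−304)

Rewrite as (1 − 38/n)^(8n). By the standard limit (1 + x/n)^n → e^x, we have (1 − 38/n)^n → e^(−38), and raising to the 8th power gives e^(−304).
More precisely, ln[(1 − 38/n)^(8n)] = 8n · ln(1 − 38/n) = 8n · (-38/n + O(1/n^2)) = -304 + O(1/n) → -304.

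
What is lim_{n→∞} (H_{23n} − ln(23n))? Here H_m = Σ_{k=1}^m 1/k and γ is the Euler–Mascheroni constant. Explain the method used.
lim = γ

By Euler-Maclaurin, H_m = ln m + γ + O(1/m). So
  H_{23n} − ln(23n) = ln(23n) + γ − ln(23n) + O(1/n)
                       = ln(23/23) + γ + O(1/n).
Hence the limit is γ (since ln 1 = 0).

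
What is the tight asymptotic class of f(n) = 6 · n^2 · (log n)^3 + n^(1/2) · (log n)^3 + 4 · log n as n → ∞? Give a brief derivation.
f(n) ∈ Θ(n^2 · (log n)^3)

Compare the terms by growth order. For large n, n^a · (log n)^b dominates n^a' · (log n)^b' iff a > a', or (a = a' and b > b'). Ranking the 3 terms shows the dominant one is 6 · n^2 · (log n)^3. Hence f(n) ∈ Θ(n^2 · (log n)^3).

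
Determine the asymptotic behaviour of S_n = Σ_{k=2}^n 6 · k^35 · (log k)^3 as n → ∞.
S_n ~ n^36 · (log n)^3 / 6

By integral comparison, S_n = ∫_1^n 6 · x^35 · (log x)^3 dx + O(n^35 · (log n)^3). For the integral, the leading term of ∫_1^n x^35 (log x)^3 dx is n^36/36 · (log n)^3 (by repeated integration by parts; each step lowers the log-exponent and produces a relatively O(1/log n) correction). Hence S_n ~ n^36 · (log n)^3 / 6.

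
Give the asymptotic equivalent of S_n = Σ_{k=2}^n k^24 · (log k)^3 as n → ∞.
S_n ~ n^25 · (log n)^3 / 25

By integral comparison, S_n = ∫_1^n x^24 · (log x)^3 dx + O(n^24 · (log n)^3). For the integral, the leading term of ∫_1^n x^24 (log x)^3 dx is n^25/25 · (log n)^3 (by repeated integration by parts; each step lowers the log-exponent and produces a relatively O(1/log n) correction). Hence S_n ~ n^25 · (log n)^3 / 25.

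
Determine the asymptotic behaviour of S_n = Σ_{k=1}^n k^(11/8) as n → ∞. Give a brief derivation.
S_n ~ (8/19) · n^(19/8)

Integral comparison: Σ_{k=1}^n k^(11/8) = ∫_0^n x^(11/8) dx + O(n^(11/8)). The integral is n^(1 + 11/8) / (1 + 11/8) = n^((11+8)/8) / ((11+8)/8) = (8/19) · n^(19/8).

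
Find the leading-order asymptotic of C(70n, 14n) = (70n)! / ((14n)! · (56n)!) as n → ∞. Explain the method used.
C(70n, 14n) ~ (3125/256)^(14n) · sqrt(5/(8π·14n))

Write N = 14n. Apply Stirling to each factorial:
  (5N)! ~ sqrt(2π·5N) · (5N/e)^(5N),
  N! ~ sqrt(2π N) · (N/e)^N,
  (4N)! ~ sqrt(2π·4N) · (4N/e)^(4N).
The exponential factors combine to (5N)^(5N) / (N^N · (4N)^(4N)) = 5^(5N)/4^(4N) = (5^5/4^4)^N = (3125/256)^N.
The square-root prefactors combine to sqrt(2π·5N) / (sqrt(2π N)·sqrt(2π·4N)) = sqrt(5 / (2π·4·N)) = sqrt(5/(8π·14n)).
Substituting N = 14n: C(70n, 14n) ~ (3125/256)^(14n) · sqrt(5/(8π·14n)).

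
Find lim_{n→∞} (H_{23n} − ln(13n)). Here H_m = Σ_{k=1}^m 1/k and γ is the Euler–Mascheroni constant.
lim = ln(23/13) + γ

By Euler-Maclaurin, H_m = ln m + γ + O(1/m). So
  H_{23n} − ln(13n) = ln(23n) + γ − ln(13n) + O(1/n)
                       = ln(23/13) + γ + O(1/n).
Hence the limit is ln(23/13) + γ.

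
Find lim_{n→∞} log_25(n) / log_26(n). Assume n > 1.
lim = ln(26) / ln(25) = log_25(26)

Change of base: log_25(n) = ln n / ln 25 and log_26(n) = ln n / ln 26. The ratio is (ln n / ln 25) · (ln 26 / ln n) = ln 26 / ln 25, a constant independent of n. So the limit is ln 26 / ln 25 = log_25(26).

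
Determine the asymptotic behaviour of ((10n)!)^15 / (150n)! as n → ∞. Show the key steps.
((10n)!)^15/(150n)! ~ ((2π·10n)^(14/2) / sqrt(15)) · 15^(−15·10n)  →  0

Write N = 10n. Stirling: N! ~ sqrt(2π N)(N/e)^N and (15N)! ~ sqrt(2π·15N)·(15N/e)^(15N).
  (N!)^15/(15N)! ~ (2π N)^(15/2) (N/e)^(15N) / [sqrt(2π·15N) (15N/e)^(15N)]
     = (2π N)^(15/2) / sqrt(2π·15N) · (N/(15N))^(15N)
     = (2π N)^((15−1)/2) / sqrt(15) · 15^(−15N).
Since 15^15 > 1, the factor 15^(−15N) decays exponentially, so the ratio → 0. Substituting N = 10n gives the stated form.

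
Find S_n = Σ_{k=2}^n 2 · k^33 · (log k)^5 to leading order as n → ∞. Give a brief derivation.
S_n ~ n^34 · (log n)^5 / 17

By integral comparison, S_n = ∫_1^n 2 · x^33 · (log x)^5 dx + O(n^33 · (log n)^5). For the integral, the leading term of ∫_1^n x^33 (log x)^5 dx is n^34/34 · (log n)^5 (by repeated integration by parts; each step lowers the log-exponent and produces a relatively O(1/log n) correction). Hence S_n ~ n^34 · (log n)^5 / 17.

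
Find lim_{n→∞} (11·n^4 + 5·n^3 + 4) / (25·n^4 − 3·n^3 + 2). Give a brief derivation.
lim = 11/25

For large n the leading n^4 terms dominate both numerator and denominator. Dividing top and bottom by n^4, every other term tends to 0, leaving 11/25.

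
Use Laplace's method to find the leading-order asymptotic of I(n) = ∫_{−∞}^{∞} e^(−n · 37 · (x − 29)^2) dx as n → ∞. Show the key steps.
I(n) = sqrt(π/(37n))

Here φ(x) = 37 · (x − 29)^2 has its unique minimum at x* = 29 with φ(x*) = 0 and φ''(x*) = 74. Laplace's method gives
  I(n) ~ e^(−n φ(x*)) · sqrt(2π / (n · φ''(x*))) = sqrt(2π / (74n)) = sqrt(π/(37n)).
This is exact: substituting u = (x − 29)·sqrt(37n) gives I(n) = (1/sqrt(37n)) ∫_{−∞}^{∞} e^(−u^2) du = sqrt(π/(37n)).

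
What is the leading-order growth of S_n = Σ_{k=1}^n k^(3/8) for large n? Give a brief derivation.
S_n ~ (8/11) · n^(11/8)

Integral comparison: Σ_{k=1}^n k^(3/8) = ∫_0^n x^(3/8) dx + O(n^(3/8)). The integral is n^(1 + 3/8) / (1 + 3/8) = n^((3+8)/8) / ((3+8)/8) = (8/11) · n^(11/8).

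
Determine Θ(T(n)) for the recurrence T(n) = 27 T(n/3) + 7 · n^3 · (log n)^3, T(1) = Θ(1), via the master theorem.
T(n) = Θ(n^3 · (log n)^4)

Here log_3 27 = 3 and f(n) = 7 · n^3 · (log n)^3 = Θ(n^(log_3 27) · (log n)^3). This is the extended Case 2 of the master theorem (f matches the critical exponent up to log factors), giving T(n) = Θ(n^(log_3 27) · (log n)^(3+1)) = Θ(n^3 · (log n)^4).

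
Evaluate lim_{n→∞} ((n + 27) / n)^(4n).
lim = e^108

Rewrite as (1 + 27/n)^(4n). By the standard limit (1 + x/n)^n → e^x, we have (1 + 27/n)^n → e^27, and raising to the 4th power gives e^108.
More precisely, ln[(1 + 27/n)^(4n)] = 4n · ln(1 + 27/n) = 4n · (27/n + O(1/n^2)) = 108 + O(1/n) → 108.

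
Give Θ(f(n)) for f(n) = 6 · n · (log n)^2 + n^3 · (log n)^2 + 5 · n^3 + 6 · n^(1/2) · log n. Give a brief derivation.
f(n) ∈ Θ(n^3 · (log n)^2)

Compare the terms by growth order. For large n, n^a · (log n)^b dominates n^a' · (log n)^b' iff a > a', or (a = a' and b > b'). Ranking the 4 terms shows the dominant one is n^3 · (log n)^2. Hence f(n) ∈ Θ(n^3 · (log n)^2).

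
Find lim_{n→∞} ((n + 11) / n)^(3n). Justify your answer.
lim = e^33

Rewrite as (1 + 11/n)^(3n). By the standard limit (1 + x/n)^n → e^x, we have (1 + 11/n)^n → e^11, and raising to the 3rd power gives e^33.
More precisely, ln[(1 + 11/n)^(3n)] = 3n · ln(1 + 11/n) = 3n · (11/n + O(1/n^2)) = 33 + O(1/n) → 33.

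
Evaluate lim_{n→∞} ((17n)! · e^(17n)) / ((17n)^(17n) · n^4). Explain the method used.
lim = 0

Stirling: (17n)! ~ sqrt(2π·17n) · (17n/e)^(17n). Hence
  (17n)! · e^(17n) / (17n)^(17n) ~ sqrt(2π·17n).
Dividing by n^4: sqrt(2π·17n) / n^4 = sqrt(2π·17) · n^((1−8)/2), so the expression behaves like sqrt(2π·17) · n^((1−8)/2) → 0.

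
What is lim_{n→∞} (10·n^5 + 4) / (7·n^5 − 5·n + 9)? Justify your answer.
lim = 10/7

For large n the leading n^5 terms dominate both numerator and denominator. Dividing top and bottom by n^5, every other term tends to 0, leaving 10/7.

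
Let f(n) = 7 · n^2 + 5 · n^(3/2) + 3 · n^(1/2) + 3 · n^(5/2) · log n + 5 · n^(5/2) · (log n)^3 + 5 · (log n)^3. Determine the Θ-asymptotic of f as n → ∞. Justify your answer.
f(n) ∈ Θ(n^(5/2) · (log n)^3)

Compare the terms by growth order. For large n, n^a · (log n)^b dominates n^a' · (log n)^b' iff a > a', or (a = a' and b > b'). Ranking the 6 terms shows the dominant one is 5 · n^(5/2) · (log n)^3. Hence f(n) ∈ Θ(n^(5/2) · (log n)^3).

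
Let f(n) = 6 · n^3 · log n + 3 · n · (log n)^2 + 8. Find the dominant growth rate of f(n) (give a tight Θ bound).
f(n) ∈ Θ(n^3 · log n)

Compare the terms by growth order. For large n, n^a · (log n)^b dominates n^a' · (log n)^b' iff a > a', or (a = a' and b > b'). Ranking the 3 terms shows the dominant one is 6 · n^3 · log n. Hence f(n) ∈ Θ(n^3 · log n).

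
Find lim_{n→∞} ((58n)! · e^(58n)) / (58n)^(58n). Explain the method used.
lim = ∞

Stirling: (58n)! ~ sqrt(2π·58n) · (58n/e)^(58n). Hence
  (58n)! · e^(58n) / (58n)^(58n) ~ sqrt(2π·58n) = sqrt(2π·58) · sqrt(n) → ∞.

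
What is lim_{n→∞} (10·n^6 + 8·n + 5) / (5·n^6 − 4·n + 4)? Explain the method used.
lim = 10/5 = 2

For large n the leading n^6 terms dominate both numerator and denominator. Dividing top and bottom by n^6, every other term tends to 0, leaving 10/5 = 2.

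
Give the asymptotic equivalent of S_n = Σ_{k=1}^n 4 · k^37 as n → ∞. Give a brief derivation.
S_n ~ 2 · n^38 / 19

By integral comparison (Euler-Maclaurin), Σ_{k=1}^n 4 · k^37 = 4 · ∫_0^n x^37 dx + O(n^37) = 4 · n^38/38 = 2 · n^38 / 19 + O(n^37). (Equivalently, Faulhaber's formula gives the same leading term.)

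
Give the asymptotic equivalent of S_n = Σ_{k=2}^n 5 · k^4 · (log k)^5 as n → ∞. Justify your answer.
S_n ~ n^5 · (log n)^5

By integral comparison, S_n = ∫_1^n 5 · x^4 · (log x)^5 dx + O(n^4 · (log n)^5). For the integral, the leading term of ∫_1^n x^4 (log x)^5 dx is n^5/5 · (log n)^5 (by repeated integration by parts; each step lowers the log-exponent and produces a relatively O(1/log n) correction). Hence S_n ~ n^5 · (log n)^5.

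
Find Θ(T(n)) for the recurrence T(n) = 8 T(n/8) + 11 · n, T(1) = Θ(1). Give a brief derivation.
T(n) = Θ(n log n)

log_8 8 = 1, and f(n) = 11 · n = Θ(n^(log_8 8)). This is Case 2 of the master theorem: T(n) = Θ(f(n) · log n) = Θ(n log n).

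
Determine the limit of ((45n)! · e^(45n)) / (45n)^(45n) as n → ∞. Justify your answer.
lim = ∞

Stirling: (45n)! ~ sqrt(2π·45n) · (45n/e)^(45n). Hence
  (45n)! · e^(45n) / (45n)^(45n) ~ sqrt(2π·45n) = sqrt(2π·45) · sqrt(n) → ∞.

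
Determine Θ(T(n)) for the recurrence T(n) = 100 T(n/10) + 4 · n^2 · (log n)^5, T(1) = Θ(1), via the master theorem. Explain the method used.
T(n) = Θ(n^2 · (log n)^6)

Here log_10 100 = 2 and f(n) = 4 · n^2 · (log n)^5 = Θ(n^(log_10 100) · (log n)^5). This is the extended Case 2 of the master theorem (f matches the critical exponent up to log factors), giving T(n) = Θ(n^(log_10 100) · (log n)^(5+1)) = Θ(n^2 · (log n)^6).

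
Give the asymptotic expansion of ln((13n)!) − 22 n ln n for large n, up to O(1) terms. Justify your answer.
ln((13n)!) − 22 n ln n = −9 n ln n + 13(ln 13 − 1) n + (1/2) ln(2π·13n) + O(1/n)

Stirling: ln((13n)!) = 13n ln(13n) − 13n + (1/2) ln(2π·13n) + O(1/n).
Expand 13n ln(13n) = 13n (ln n + ln 13) = 13n ln n + 13n ln 13.
Subtract 22n ln n: leading term is (13 − 22) n ln n = −9 n ln n. The next term is 13n ln 13 − 13n = 13(ln 13 − 1) n. Then the (1/2) ln(2π·13n) correction.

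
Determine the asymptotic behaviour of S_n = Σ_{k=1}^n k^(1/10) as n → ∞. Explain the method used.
S_n ~ (10/11) · n^(11/10)

Integral comparison: Σ_{k=1}^n k^(1/10) = ∫_0^n x^(1/10) dx + O(n^(1/10)). The integral is n^(1 + 1/10) / (1 + 1/10) = n^((1+10)/10) / ((1+10)/10) = (10/11) · n^(11/10).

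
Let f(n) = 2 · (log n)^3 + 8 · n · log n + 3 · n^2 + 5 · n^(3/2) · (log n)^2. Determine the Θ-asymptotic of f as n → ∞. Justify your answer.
f(n) ∈ Θ(n^2)

Compare the terms by growth order. For large n, n^a · (log n)^b dominates n^a' · (log n)^b' iff a > a', or (a = a' and b > b'). Ranking the 4 terms shows the dominant one is 3 · n^2. Hence f(n) ∈ Θ(n^2).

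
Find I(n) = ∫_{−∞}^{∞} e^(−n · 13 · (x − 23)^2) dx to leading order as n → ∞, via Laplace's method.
I(n) = sqrt(π/(13n))

Here φ(x) = 13 · (x − 23)^2 has its unique minimum at x* = 23 with φ(x*) = 0 and φ''(x*) = 26. Laplace's method gives
  I(n) ~ e^(−n φ(x*)) · sqrt(2π / (n · φ''(x*))) = sqrt(2π / (26n)) = sqrt(π/(13n)).
This is exact: substituting u = (x − 23)·sqrt(13n) gives I(n) = (1/sqrt(13n)) ∫_{−∞}^{∞} e^(−u^2) du = sqrt(π/(13n)).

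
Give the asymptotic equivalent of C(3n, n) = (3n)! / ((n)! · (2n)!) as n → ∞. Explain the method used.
C(3n, n) ~ (27/4)^(n) · sqrt(3/(4π·n))

Write N = n. Apply Stirling to each factorial:
  (3N)! ~ sqrt(2π·3N) · (3N/e)^(3N),
  N! ~ sqrt(2π N) · (N/e)^N,
  (2N)! ~ sqrt(2π·2N) · (2N/e)^(2N).
The exponential factors combine to (3N)^(3N) / (N^N · (2N)^(2N)) = 3^(3N)/2^(2N) = (3^3/2^2)^N = (27/4)^N.
The square-root prefactors combine to sqrt(2π·3N) / (sqrt(2π N)·sqrt(2π·2N)) = sqrt(3 / (2π·2·N)) = sqrt(3/(4π·n)).
Substituting N = n: C(3n, n) ~ (27/4)^(n) · sqrt(3/(4π·n)).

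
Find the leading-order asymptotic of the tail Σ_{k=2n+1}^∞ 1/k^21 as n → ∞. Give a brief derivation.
Σ_{k>2n} 1/k^21 ~ 1/(20 · (2n)^20)

Compare to the integral: ∫_{2n}^∞ x^(−21) dx = [−x^(−20)/20]_{2n}^∞ = 1/((21−1)·(2n)^20). Euler-Maclaurin then gives
  Σ_{k>2n} 1/k^21 = ∫_{2n}^∞ dx/x^21 − 1/(2·(2n)^21) + O(1/(2n)^22).
(Equivalently this is ζ(21) − Σ_{k≤2n} 1/k^21.)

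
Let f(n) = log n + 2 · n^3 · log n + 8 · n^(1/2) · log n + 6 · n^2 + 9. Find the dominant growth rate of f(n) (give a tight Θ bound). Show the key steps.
f(n) ∈ Θ(n^3 · log n)

Compare the terms by growth order. For large n, n^a · (log n)^b dominates n^a' · (log n)^b' iff a > a', or (a = a' and b > b'). Ranking the 5 terms shows the dominant one is 2 · n^3 · log n. Hence f(n) ∈ Θ(n^3 · log n).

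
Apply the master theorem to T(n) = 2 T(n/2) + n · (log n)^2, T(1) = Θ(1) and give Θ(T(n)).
T(n) = Θ(n · (log n)^3)

Here log_2 2 = 1 and f(n) = n · (log n)^2 = Θ(n^(log_2 2) · (log n)^2). This is the extended Case 2 of the master theorem (f matches the critical exponent up to log factors), giving T(n) = Θ(n^(log_2 2) · (log n)^(2+1)) = Θ(n · (log n)^3).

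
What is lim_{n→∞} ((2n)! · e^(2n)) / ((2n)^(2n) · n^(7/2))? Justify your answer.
lim = 0

Stirling: (2n)! ~ sqrt(2π·2n) · (2n/e)^(2n). Hence
  (2n)! · e^(2n) / (2n)^(2n) ~ sqrt(2π·2n).
Dividing by n^(7/2): sqrt(2π·2n) / n^(7/2) = sqrt(2π·2) · n^((1−7)/2), so the expression behaves like sqrt(2π·2) · n^((1−7)/2) → 0.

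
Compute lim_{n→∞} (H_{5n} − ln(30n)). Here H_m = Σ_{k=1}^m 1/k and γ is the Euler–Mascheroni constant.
lim = −ln 6 + γ

By Euler-Maclaurin, H_m = ln m + γ + O(1/m). So
  H_{5n} − ln(30n) = ln(5n) + γ − ln(30n) + O(1/n)
                       = ln(5/30) + γ + O(1/n).
Hence the limit is ln(5/30) + γ (= −ln 6).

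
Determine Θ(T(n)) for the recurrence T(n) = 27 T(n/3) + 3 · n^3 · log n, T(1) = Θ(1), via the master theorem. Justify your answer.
T(n) = Θ(n^3 · (log n)^2)

Here log_3 27 = 3 and f(n) = 3 · n^3 · log n = Θ(n^(log_3 27) · (log n)^1). This is the extended Case 2 of the master theorem (f matches the critical exponent up to log factors), giving T(n) = Θ(n^(log_3 27) · (log n)^(1+1)) = Θ(n^3 · (log n)^2).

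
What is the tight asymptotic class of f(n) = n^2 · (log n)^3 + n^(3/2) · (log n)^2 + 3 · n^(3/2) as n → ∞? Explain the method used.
f(n) ∈ Θ(n^2 · (log n)^3)

Compare the terms by growth order. For large n, n^a · (log n)^b dominates n^a' · (log n)^b' iff a > a', or (a = a' and b > b'). Ranking the 3 terms shows the dominant one is n^2 · (log n)^3. Hence f(n) ∈ Θ(n^2 · (log n)^3).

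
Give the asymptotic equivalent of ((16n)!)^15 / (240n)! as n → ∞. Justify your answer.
((16n)!)^15/(240n)! ~ ((2π·16n)^(14/2) / sqrt(15)) · 15^(−15·16n)  →  0

Write N = 16n. Stirling: N! ~ sqrt(2π N)(N/e)^N and (15N)! ~ sqrt(2π·15N)·(15N/e)^(15N).
  (N!)^15/(15N)! ~ (2π N)^(15/2) (N/e)^(15N) / [sqrt(2π·15N) (15N/e)^(15N)]
     = (2π N)^(15/2) / sqrt(2π·15N) · (N/(15N))^(15N)
     = (2π N)^((15−1)/2) / sqrt(15) · 15^(−15N).
Since 15^15 > 1, the factor 15^(−15N) decays exponentially, so the ratio → 0. Substituting N = 16n gives the stated form.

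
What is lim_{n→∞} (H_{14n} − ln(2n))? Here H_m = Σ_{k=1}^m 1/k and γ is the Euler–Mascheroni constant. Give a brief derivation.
lim = ln 7 + γ

By Euler-Maclaurin, H_m = ln m + γ + O(1/m). So
  H_{14n} − ln(2n) = ln(14n) + γ − ln(2n) + O(1/n)
                       = ln(14/2) + γ + O(1/n).
Hence the limit is ln(14/2) + γ (= ln 7).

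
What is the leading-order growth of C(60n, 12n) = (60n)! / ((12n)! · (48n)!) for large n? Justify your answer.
C(60n, 12n) ~ (3125/256)^(12n) · sqrt(5/(8π·12n))

Write N = 12n. Apply Stirling to each factorial:
  (5N)! ~ sqrt(2π·5N) · (5N/e)^(5N),
  N! ~ sqrt(2π N) · (N/e)^N,
  (4N)! ~ sqrt(2π·4N) · (4N/e)^(4N).
The exponential factors combine to (5N)^(5N) / (N^N · (4N)^(4N)) = 5^(5N)/4^(4N) = (5^5/4^4)^N = (3125/256)^N.
The square-root prefactors combine to sqrt(2π·5N) / (sqrt(2π N)·sqrt(2π·4N)) = sqrt(5 / (2π·4·N)) = sqrt(5/(8π·12n)).
Substituting N = 12n: C(60n, 12n) ~ (3125/256)^(12n) · sqrt(5/(8π·12n)).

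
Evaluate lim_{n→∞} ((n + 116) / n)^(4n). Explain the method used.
lim = e^464

Rewrite as (1 + 116/n)^(4n). By the standard limit (1 + x/n)^n → e^x, we have (1 + 116/n)^n → e^116, and raising to the 4th power gives e^464.
More precisely, ln[(1 + 116/n)^(4n)] = 4n · ln(1 + 116/n) = 4n · (116/n + O(1/n^2)) = 464 + O(1/n) → 464.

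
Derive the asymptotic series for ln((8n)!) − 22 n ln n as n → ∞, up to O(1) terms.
ln((8n)!) − 22 n ln n = −14 n ln n + 8(ln 8 − 1) n + (1/2) ln(2π·8n) + O(1/n)

Stirling: ln((8n)!) = 8n ln(8n) − 8n + (1/2) ln(2π·8n) + O(1/n).
Expand 8n ln(8n) = 8n (ln n + ln 8) = 8n ln n + 8n ln 8.
Subtract 22n ln n: leading term is (8 − 22) n ln n = −14 n ln n. The next term is 8n ln 8 − 8n = 8(ln 8 − 1) n. Then the (1/2) ln(2π·8n) correction.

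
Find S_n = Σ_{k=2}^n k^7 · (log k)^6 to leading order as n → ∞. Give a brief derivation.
S_n ~ n^8 · (log n)^6 / 8

By integral comparison, S_n = ∫_1^n x^7 · (log x)^6 dx + O(n^7 · (log n)^6). For the integral, the leading term of ∫_1^n x^7 (log x)^6 dx is n^8/8 · (log n)^6 (by repeated integration by parts; each step lowers the log-exponent and produces a relatively O(1/log n) correction). Hence S_n ~ n^8 · (log n)^6 / 8.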